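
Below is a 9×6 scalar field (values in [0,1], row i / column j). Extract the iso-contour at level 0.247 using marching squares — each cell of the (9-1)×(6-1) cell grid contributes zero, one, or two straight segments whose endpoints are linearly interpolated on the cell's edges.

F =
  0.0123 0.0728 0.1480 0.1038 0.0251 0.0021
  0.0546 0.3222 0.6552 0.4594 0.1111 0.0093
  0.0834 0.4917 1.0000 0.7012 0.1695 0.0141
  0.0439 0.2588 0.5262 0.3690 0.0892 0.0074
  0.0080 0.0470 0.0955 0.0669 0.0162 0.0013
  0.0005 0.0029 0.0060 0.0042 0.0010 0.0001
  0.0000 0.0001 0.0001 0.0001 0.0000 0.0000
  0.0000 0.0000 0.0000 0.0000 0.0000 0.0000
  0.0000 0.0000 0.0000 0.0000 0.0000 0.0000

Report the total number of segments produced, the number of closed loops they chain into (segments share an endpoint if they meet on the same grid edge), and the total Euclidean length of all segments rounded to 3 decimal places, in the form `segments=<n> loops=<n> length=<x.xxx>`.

segments=12 loops=1 length=10.572

cell (0,0): code 0100 → (0.698,1.000)–(1.000,0.719)
cell (0,1): code 1100 → (0.195,2.000)–(0.698,1.000)
cell (0,2): code 1100 → (0.403,3.000)–(0.195,2.000)
cell (0,3): code 1000 → (1.000,3.610)–(0.403,3.000)
cell (1,0): code 0110 → (1.000,0.719)–(2.000,0.401)
cell (1,3): code 1001 → (2.000,3.854)–(1.000,3.610)
cell (2,0): code 0110 → (2.000,0.401)–(3.000,0.945)
cell (2,3): code 1001 → (3.000,3.436)–(2.000,3.854)
cell (3,0): code 0010 → (3.000,0.945)–(3.056,1.000)
cell (3,1): code 0011 → (3.056,1.000)–(3.648,2.000)
cell (3,2): code 0011 → (3.648,2.000)–(3.404,3.000)
cell (3,3): code 0001 → (3.404,3.000)–(3.000,3.436)
total: 12 segments, chained into 1 closed loop(s), length Σ = 10.572316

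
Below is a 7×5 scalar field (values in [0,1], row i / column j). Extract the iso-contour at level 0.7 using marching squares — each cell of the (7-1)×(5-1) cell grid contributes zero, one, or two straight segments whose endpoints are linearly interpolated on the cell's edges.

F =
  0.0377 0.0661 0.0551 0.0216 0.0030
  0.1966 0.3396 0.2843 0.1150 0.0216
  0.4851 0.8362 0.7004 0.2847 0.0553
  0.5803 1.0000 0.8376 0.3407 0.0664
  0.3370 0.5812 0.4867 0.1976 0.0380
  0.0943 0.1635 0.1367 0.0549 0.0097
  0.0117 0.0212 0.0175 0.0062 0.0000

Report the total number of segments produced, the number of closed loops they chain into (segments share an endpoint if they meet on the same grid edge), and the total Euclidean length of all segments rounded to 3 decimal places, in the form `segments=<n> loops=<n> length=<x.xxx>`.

cell (1,0): code 0100 → (1.726,1.000)–(2.000,0.612)
cell (1,1): code 1100 → (1.999,2.000)–(1.726,1.000)
cell (1,2): code 1000 → (2.000,2.001)–(1.999,2.000)
cell (2,0): code 0110 → (2.000,0.612)–(3.000,0.285)
cell (2,2): code 1001 → (3.000,2.277)–(2.000,2.001)
cell (3,0): code 0010 → (3.000,0.285)–(3.716,1.000)
cell (3,1): code 0011 → (3.716,1.000)–(3.392,2.000)
cell (3,2): code 0001 → (3.392,2.000)–(3.000,2.277)
total: 8 segments, chained into 1 closed loop(s), length Σ = 6.145820

segments=8 loops=1 length=6.146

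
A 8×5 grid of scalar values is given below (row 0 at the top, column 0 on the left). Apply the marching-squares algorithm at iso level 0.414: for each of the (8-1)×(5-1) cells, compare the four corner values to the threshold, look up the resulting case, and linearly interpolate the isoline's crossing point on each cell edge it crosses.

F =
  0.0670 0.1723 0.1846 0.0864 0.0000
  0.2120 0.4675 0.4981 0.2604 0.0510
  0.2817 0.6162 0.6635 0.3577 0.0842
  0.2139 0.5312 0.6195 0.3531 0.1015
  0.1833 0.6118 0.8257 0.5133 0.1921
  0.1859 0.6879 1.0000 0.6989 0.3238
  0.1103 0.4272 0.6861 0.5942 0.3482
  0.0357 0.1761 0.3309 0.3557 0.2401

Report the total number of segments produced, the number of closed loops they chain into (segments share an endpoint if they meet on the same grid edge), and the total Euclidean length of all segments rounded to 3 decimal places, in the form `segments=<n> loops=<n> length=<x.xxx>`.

cell (0,0): code 0100 → (0.819,1.000)–(1.000,0.791)
cell (0,1): code 1100 → (0.732,2.000)–(0.819,1.000)
cell (0,2): code 1000 → (1.000,2.354)–(0.732,2.000)
cell (1,0): code 0110 → (1.000,0.791)–(2.000,0.396)
cell (1,2): code 1001 → (2.000,2.816)–(1.000,2.354)
cell (2,0): code 0110 → (2.000,0.396)–(3.000,0.631)
cell (2,2): code 1001 → (3.000,2.771)–(2.000,2.816)
cell (3,0): code 0110 → (3.000,0.631)–(4.000,0.538)
cell (3,2): code 1101 → (3.380,3.000)–(3.000,2.771)
cell (3,3): code 1000 → (4.000,3.309)–(3.380,3.000)
cell (4,0): code 0110 → (4.000,0.538)–(5.000,0.454)
cell (4,3): code 1001 → (5.000,3.760)–(4.000,3.309)
cell (5,0): code 0110 → (5.000,0.454)–(6.000,0.958)
cell (5,3): code 1001 → (6.000,3.733)–(5.000,3.760)
cell (6,0): code 0010 → (6.000,0.958)–(6.053,1.000)
cell (6,1): code 0011 → (6.053,1.000)–(6.766,2.000)
cell (6,2): code 0011 → (6.766,2.000)–(6.756,3.000)
cell (6,3): code 0001 → (6.756,3.000)–(6.000,3.733)
total: 18 segments, chained into 1 closed loop(s), length Σ = 15.638658

segments=18 loops=1 length=15.639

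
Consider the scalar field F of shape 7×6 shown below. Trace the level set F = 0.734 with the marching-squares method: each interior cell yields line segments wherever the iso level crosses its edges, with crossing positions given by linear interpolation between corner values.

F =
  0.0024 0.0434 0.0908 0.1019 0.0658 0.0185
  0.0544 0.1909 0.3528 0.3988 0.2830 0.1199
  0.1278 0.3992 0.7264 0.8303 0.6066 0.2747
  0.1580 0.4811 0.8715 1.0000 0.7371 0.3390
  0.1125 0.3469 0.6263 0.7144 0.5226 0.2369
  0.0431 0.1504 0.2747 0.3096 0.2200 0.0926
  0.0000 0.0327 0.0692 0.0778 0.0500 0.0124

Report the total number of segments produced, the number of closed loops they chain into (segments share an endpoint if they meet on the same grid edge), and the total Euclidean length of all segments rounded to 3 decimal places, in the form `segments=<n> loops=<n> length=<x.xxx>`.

segments=10 loops=1 length=6.796

cell (1,2): code 0100 → (1.777,3.000)–(2.000,2.073)
cell (1,3): code 1000 → (2.000,3.430)–(1.777,3.000)
cell (2,1): code 0100 → (2.052,2.000)–(3.000,1.648)
cell (2,2): code 1110 → (2.000,2.073)–(2.052,2.000)
cell (2,3): code 1101 → (2.976,4.000)–(2.000,3.430)
cell (2,4): code 1000 → (3.000,4.008)–(2.976,4.000)
cell (3,1): code 0010 → (3.000,1.648)–(3.561,2.000)
cell (3,2): code 0011 → (3.561,2.000)–(3.931,3.000)
cell (3,3): code 0011 → (3.931,3.000)–(3.014,4.000)
cell (3,4): code 0001 → (3.014,4.000)–(3.000,4.008)
total: 10 segments, chained into 1 closed loop(s), length Σ = 6.796205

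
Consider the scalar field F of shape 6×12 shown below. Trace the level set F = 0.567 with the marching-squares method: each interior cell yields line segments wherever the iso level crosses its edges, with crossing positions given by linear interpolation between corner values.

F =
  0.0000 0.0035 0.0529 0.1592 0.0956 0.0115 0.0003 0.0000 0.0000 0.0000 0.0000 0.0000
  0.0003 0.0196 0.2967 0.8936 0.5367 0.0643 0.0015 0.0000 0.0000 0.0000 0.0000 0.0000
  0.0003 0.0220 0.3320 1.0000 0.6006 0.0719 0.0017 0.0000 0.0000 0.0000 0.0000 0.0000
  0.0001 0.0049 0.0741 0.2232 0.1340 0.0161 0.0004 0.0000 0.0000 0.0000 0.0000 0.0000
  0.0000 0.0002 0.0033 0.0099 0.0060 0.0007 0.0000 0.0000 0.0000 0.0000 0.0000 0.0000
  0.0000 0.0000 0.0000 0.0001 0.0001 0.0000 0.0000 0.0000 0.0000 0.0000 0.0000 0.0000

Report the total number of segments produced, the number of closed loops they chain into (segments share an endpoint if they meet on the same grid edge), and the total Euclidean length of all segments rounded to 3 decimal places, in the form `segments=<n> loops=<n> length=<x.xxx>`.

segments=8 loops=1 length=5.802

cell (0,2): code 0100 → (0.555,3.000)–(1.000,2.453)
cell (0,3): code 1000 → (1.000,3.915)–(0.555,3.000)
cell (1,2): code 0110 → (1.000,2.453)–(2.000,2.352)
cell (1,3): code 1101 → (1.474,4.000)–(1.000,3.915)
cell (1,4): code 1000 → (2.000,4.064)–(1.474,4.000)
cell (2,2): code 0010 → (2.000,2.352)–(2.557,3.000)
cell (2,3): code 0011 → (2.557,3.000)–(2.072,4.000)
cell (2,4): code 0001 → (2.072,4.000)–(2.000,4.064)
total: 8 segments, chained into 1 closed loop(s), length Σ = 5.801535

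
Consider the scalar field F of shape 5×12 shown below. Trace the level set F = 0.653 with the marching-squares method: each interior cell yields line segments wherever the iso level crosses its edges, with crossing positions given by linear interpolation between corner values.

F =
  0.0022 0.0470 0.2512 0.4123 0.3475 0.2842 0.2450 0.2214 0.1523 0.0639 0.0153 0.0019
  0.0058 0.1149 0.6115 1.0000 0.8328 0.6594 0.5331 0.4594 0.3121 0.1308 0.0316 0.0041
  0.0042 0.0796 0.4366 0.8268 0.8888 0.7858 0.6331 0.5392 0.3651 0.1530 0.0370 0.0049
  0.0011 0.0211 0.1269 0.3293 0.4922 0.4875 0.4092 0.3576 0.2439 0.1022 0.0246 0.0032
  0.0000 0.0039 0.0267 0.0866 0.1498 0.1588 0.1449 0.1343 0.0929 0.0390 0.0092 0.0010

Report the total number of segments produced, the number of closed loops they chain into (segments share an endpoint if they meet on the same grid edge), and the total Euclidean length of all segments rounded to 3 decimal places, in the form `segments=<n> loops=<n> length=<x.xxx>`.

segments=10 loops=1 length=9.181

cell (0,2): code 0100 → (0.410,3.000)–(1.000,2.107)
cell (0,3): code 1100 → (0.630,4.000)–(0.410,3.000)
cell (0,4): code 1100 → (0.983,5.000)–(0.630,4.000)
cell (0,5): code 1000 → (1.000,5.051)–(0.983,5.000)
cell (1,2): code 0110 → (1.000,2.107)–(2.000,2.555)
cell (1,5): code 1001 → (2.000,5.870)–(1.000,5.051)
cell (2,2): code 0010 → (2.000,2.555)–(2.349,3.000)
cell (2,3): code 0011 → (2.349,3.000)–(2.595,4.000)
cell (2,4): code 0011 → (2.595,4.000)–(2.445,5.000)
cell (2,5): code 0001 → (2.445,5.000)–(2.000,5.870)
total: 10 segments, chained into 1 closed loop(s), length Σ = 9.180729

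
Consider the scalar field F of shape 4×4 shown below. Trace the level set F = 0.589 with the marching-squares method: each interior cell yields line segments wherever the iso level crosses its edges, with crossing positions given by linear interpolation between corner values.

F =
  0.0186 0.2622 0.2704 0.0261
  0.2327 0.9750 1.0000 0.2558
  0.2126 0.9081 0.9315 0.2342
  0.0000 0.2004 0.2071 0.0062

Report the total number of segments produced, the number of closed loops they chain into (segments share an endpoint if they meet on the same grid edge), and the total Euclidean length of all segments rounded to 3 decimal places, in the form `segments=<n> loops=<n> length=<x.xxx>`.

cell (0,0): code 0100 → (0.458,1.000)–(1.000,0.480)
cell (0,1): code 1100 → (0.437,2.000)–(0.458,1.000)
cell (0,2): code 1000 → (1.000,2.552)–(0.437,2.000)
cell (1,0): code 0110 → (1.000,0.480)–(2.000,0.541)
cell (1,2): code 1001 → (2.000,2.491)–(1.000,2.552)
cell (2,0): code 0010 → (2.000,0.541)–(2.451,1.000)
cell (2,1): code 0011 → (2.451,1.000)–(2.473,2.000)
cell (2,2): code 0001 → (2.473,2.000)–(2.000,2.491)
total: 8 segments, chained into 1 closed loop(s), length Σ = 6.868912

segments=8 loops=1 length=6.869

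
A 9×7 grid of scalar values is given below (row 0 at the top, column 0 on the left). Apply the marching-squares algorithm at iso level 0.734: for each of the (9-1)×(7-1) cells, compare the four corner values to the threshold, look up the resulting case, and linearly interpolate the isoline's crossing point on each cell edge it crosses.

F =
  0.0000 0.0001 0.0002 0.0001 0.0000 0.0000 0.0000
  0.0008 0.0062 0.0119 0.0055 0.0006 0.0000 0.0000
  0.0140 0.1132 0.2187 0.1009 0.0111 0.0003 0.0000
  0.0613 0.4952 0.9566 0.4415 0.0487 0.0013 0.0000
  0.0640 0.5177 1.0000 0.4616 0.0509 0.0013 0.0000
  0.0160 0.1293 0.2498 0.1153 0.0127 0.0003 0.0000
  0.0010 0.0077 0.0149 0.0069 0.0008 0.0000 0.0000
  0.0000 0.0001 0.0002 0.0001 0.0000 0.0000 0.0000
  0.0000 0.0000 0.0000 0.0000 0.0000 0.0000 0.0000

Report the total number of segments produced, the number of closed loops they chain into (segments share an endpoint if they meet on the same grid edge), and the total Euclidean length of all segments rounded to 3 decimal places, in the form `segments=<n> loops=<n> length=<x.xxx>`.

cell (2,1): code 0100 → (2.698,2.000)–(3.000,1.518)
cell (2,2): code 1000 → (3.000,2.432)–(2.698,2.000)
cell (3,1): code 0110 → (3.000,1.518)–(4.000,1.448)
cell (3,2): code 1001 → (4.000,2.494)–(3.000,2.432)
cell (4,1): code 0010 → (4.000,1.448)–(4.355,2.000)
cell (4,2): code 0001 → (4.355,2.000)–(4.000,2.494)
total: 6 segments, chained into 1 closed loop(s), length Σ = 4.364109

segments=6 loops=1 length=4.364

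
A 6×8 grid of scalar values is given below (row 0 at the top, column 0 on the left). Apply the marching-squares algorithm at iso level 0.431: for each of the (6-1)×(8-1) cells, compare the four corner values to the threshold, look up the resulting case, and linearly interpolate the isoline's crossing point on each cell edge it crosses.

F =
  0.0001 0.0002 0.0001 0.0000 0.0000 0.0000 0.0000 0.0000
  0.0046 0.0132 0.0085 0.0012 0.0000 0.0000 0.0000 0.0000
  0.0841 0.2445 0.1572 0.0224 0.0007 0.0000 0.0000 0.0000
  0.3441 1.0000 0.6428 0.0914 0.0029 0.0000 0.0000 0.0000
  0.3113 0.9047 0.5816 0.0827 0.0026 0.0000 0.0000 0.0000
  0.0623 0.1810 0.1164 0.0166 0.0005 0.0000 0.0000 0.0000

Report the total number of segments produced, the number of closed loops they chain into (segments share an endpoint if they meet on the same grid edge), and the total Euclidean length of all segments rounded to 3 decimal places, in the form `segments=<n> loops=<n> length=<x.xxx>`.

cell (2,0): code 0100 → (2.247,1.000)–(3.000,0.132)
cell (2,1): code 1100 → (2.564,2.000)–(2.247,1.000)
cell (2,2): code 1000 → (3.000,2.384)–(2.564,2.000)
cell (3,0): code 0110 → (3.000,0.132)–(4.000,0.202)
cell (3,2): code 1001 → (4.000,2.302)–(3.000,2.384)
cell (4,0): code 0010 → (4.000,0.202)–(4.655,1.000)
cell (4,1): code 0011 → (4.655,1.000)–(4.324,2.000)
cell (4,2): code 0001 → (4.324,2.000)–(4.000,2.302)
total: 8 segments, chained into 1 closed loop(s), length Σ = 7.313078

segments=8 loops=1 length=7.313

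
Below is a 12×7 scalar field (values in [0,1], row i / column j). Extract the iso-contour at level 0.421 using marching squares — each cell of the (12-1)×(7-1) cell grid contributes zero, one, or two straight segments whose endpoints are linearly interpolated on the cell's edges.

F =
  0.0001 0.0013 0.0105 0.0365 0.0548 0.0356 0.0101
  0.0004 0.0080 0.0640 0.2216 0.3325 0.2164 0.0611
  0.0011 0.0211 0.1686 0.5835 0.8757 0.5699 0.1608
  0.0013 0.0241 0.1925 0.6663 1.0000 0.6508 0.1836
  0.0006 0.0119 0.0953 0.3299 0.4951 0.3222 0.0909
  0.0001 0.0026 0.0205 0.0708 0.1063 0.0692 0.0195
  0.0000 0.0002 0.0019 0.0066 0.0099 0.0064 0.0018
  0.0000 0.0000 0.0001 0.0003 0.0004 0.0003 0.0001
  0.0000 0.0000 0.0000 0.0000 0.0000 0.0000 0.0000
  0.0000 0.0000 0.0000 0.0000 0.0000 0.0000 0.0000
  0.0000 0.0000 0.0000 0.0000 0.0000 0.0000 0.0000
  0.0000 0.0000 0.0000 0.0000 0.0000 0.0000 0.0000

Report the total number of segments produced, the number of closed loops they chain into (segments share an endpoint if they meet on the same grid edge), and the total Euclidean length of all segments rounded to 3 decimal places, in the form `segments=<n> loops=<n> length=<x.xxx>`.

cell (1,2): code 0100 → (1.551,3.000)–(2.000,2.608)
cell (1,3): code 1100 → (1.163,4.000)–(1.551,3.000)
cell (1,4): code 1100 → (1.579,5.000)–(1.163,4.000)
cell (1,5): code 1000 → (2.000,5.364)–(1.579,5.000)
cell (2,2): code 0110 → (2.000,2.608)–(3.000,2.482)
cell (2,5): code 1001 → (3.000,5.492)–(2.000,5.364)
cell (3,2): code 0010 → (3.000,2.482)–(3.729,3.000)
cell (3,3): code 0111 → (3.729,3.000)–(4.000,3.551)
cell (3,4): code 1011 → (4.000,4.429)–(3.699,5.000)
cell (3,5): code 0001 → (3.699,5.000)–(3.000,5.492)
cell (4,3): code 0010 → (4.000,3.551)–(4.191,4.000)
cell (4,4): code 0001 → (4.191,4.000)–(4.000,4.429)
total: 12 segments, chained into 1 closed loop(s), length Σ = 9.289992

segments=12 loops=1 length=9.290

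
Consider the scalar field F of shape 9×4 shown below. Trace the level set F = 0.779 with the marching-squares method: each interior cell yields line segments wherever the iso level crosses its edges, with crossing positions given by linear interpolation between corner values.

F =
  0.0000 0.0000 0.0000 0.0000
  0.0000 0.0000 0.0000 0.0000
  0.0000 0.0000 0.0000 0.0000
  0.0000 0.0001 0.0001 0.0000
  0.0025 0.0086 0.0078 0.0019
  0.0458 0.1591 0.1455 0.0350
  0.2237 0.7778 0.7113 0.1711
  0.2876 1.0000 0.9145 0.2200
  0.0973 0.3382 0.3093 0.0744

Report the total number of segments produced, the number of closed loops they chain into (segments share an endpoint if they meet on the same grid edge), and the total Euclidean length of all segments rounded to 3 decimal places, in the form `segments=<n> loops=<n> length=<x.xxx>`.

cell (6,0): code 0100 → (6.005,1.000)–(7.000,0.690)
cell (6,1): code 1100 → (6.333,2.000)–(6.005,1.000)
cell (6,2): code 1000 → (7.000,2.195)–(6.333,2.000)
cell (7,0): code 0010 → (7.000,0.690)–(7.334,1.000)
cell (7,1): code 0011 → (7.334,1.000)–(7.224,2.000)
cell (7,2): code 0001 → (7.224,2.000)–(7.000,2.195)
total: 6 segments, chained into 1 closed loop(s), length Σ = 4.547796

segments=6 loops=1 length=4.548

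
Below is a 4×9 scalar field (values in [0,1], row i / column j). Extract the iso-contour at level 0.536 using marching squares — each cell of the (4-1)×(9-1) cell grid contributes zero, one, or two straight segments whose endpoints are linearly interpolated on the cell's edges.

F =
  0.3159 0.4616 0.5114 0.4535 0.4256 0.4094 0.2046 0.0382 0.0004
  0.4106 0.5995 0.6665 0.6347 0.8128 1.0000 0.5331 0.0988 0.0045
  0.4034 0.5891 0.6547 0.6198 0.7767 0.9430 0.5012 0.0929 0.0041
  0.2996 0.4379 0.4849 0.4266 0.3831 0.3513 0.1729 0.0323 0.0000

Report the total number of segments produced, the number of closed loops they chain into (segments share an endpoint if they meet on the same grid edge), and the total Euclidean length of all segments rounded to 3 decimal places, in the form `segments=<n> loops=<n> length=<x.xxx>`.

segments=14 loops=1 length=13.685

cell (0,0): code 0100 → (0.540,1.000)–(1.000,0.664)
cell (0,1): code 1100 → (0.159,2.000)–(0.540,1.000)
cell (0,2): code 1100 → (0.455,3.000)–(0.159,2.000)
cell (0,3): code 1100 → (0.285,4.000)–(0.455,3.000)
cell (0,4): code 1100 → (0.214,5.000)–(0.285,4.000)
cell (0,5): code 1000 → (1.000,5.994)–(0.214,5.000)
cell (1,0): code 0110 → (1.000,0.664)–(2.000,0.714)
cell (1,5): code 1001 → (2.000,5.921)–(1.000,5.994)
cell (2,0): code 0010 → (2.000,0.714)–(2.351,1.000)
cell (2,1): code 0011 → (2.351,1.000)–(2.699,2.000)
cell (2,2): code 0011 → (2.699,2.000)–(2.434,3.000)
cell (2,3): code 0011 → (2.434,3.000)–(2.612,4.000)
cell (2,4): code 0011 → (2.612,4.000)–(2.688,5.000)
cell (2,5): code 0001 → (2.688,5.000)–(2.000,5.921)
total: 14 segments, chained into 1 closed loop(s), length Σ = 13.685432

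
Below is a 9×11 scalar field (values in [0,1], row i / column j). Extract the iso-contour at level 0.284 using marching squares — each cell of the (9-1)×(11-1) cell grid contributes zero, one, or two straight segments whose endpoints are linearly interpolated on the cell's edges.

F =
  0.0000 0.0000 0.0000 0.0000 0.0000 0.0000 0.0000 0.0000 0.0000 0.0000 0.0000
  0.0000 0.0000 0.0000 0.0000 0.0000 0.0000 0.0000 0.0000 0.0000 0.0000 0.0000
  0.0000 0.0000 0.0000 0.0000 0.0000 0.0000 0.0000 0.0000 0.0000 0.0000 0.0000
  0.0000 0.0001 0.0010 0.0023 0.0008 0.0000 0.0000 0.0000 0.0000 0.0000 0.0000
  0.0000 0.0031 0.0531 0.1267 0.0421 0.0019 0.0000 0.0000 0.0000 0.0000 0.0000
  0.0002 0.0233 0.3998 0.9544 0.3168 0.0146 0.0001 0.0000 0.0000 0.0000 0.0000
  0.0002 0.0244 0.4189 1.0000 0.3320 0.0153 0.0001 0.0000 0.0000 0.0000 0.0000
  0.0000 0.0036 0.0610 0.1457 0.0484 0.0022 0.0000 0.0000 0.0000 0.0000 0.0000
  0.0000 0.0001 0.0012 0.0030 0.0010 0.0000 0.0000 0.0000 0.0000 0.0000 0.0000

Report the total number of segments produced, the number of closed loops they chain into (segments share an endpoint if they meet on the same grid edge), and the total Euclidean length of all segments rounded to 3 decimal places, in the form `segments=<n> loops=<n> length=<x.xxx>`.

cell (4,1): code 0100 → (4.666,2.000)–(5.000,1.692)
cell (4,2): code 1100 → (4.190,3.000)–(4.666,2.000)
cell (4,3): code 1100 → (4.881,4.000)–(4.190,3.000)
cell (4,4): code 1000 → (5.000,4.109)–(4.881,4.000)
cell (5,1): code 0110 → (5.000,1.692)–(6.000,1.658)
cell (5,4): code 1001 → (6.000,4.152)–(5.000,4.109)
cell (6,1): code 0010 → (6.000,1.658)–(6.377,2.000)
cell (6,2): code 0011 → (6.377,2.000)–(6.838,3.000)
cell (6,3): code 0011 → (6.838,3.000)–(6.169,4.000)
cell (6,4): code 0001 → (6.169,4.000)–(6.000,4.152)
total: 10 segments, chained into 1 closed loop(s), length Σ = 7.980085

segments=10 loops=1 length=7.980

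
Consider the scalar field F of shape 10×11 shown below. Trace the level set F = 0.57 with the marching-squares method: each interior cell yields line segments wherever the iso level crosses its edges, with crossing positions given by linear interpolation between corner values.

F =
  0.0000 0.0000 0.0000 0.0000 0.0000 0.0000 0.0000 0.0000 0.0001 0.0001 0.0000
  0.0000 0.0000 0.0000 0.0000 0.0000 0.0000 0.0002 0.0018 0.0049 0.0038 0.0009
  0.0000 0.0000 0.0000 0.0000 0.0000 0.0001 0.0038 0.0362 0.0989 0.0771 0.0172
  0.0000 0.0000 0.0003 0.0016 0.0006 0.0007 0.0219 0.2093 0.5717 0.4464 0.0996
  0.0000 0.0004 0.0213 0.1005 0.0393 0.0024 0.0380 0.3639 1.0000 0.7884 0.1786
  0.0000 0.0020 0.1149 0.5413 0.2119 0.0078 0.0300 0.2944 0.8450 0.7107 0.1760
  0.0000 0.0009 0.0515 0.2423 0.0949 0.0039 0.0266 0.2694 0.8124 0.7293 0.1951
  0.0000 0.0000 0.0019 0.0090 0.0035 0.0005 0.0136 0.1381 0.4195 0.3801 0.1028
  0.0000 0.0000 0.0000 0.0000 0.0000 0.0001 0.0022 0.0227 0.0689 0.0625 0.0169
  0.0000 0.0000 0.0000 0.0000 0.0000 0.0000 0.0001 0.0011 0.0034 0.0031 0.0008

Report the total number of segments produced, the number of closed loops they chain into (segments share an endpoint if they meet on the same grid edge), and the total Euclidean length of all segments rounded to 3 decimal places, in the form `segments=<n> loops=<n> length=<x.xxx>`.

segments=12 loops=1 length=9.348

cell (2,7): code 0100 → (2.996,8.000)–(3.000,7.995)
cell (2,8): code 1000 → (3.000,8.014)–(2.996,8.000)
cell (3,7): code 0110 → (3.000,7.995)–(4.000,7.324)
cell (3,8): code 1101 → (3.361,9.000)–(3.000,8.014)
cell (3,9): code 1000 → (4.000,9.358)–(3.361,9.000)
cell (4,7): code 0110 → (4.000,7.324)–(5.000,7.501)
cell (4,9): code 1001 → (5.000,9.263)–(4.000,9.358)
cell (5,7): code 0110 → (5.000,7.501)–(6.000,7.554)
cell (5,9): code 1001 → (6.000,9.298)–(5.000,9.263)
cell (6,7): code 0010 → (6.000,7.554)–(6.617,8.000)
cell (6,8): code 0011 → (6.617,8.000)–(6.456,9.000)
cell (6,9): code 0001 → (6.456,9.000)–(6.000,9.298)
total: 12 segments, chained into 1 closed loop(s), length Σ = 9.348451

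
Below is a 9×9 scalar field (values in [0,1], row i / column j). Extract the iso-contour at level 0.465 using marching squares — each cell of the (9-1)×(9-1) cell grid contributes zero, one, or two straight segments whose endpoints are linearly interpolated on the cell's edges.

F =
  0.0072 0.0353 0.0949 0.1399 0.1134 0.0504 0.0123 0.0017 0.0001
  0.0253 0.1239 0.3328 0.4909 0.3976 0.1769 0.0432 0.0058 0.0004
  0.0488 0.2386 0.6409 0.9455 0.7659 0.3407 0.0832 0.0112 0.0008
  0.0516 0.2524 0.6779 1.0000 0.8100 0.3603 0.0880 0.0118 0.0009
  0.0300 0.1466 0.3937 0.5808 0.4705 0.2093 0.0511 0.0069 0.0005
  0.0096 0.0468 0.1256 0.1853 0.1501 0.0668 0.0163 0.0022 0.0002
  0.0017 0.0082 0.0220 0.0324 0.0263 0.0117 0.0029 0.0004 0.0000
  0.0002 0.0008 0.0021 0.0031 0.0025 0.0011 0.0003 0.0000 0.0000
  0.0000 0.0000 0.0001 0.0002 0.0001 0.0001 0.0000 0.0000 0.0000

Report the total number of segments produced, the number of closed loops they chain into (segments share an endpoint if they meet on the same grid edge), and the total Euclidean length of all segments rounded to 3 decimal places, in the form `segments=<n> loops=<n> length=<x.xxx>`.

segments=14 loops=1 length=10.310

cell (0,2): code 0100 → (0.926,3.000)–(1.000,2.836)
cell (0,3): code 1000 → (1.000,3.278)–(0.926,3.000)
cell (1,1): code 0100 → (1.429,2.000)–(2.000,1.563)
cell (1,2): code 1110 → (1.000,2.836)–(1.429,2.000)
cell (1,3): code 1101 → (1.183,4.000)–(1.000,3.278)
cell (1,4): code 1000 → (2.000,4.708)–(1.183,4.000)
cell (2,1): code 0110 → (2.000,1.563)–(3.000,1.500)
cell (2,4): code 1001 → (3.000,4.767)–(2.000,4.708)
cell (3,1): code 0010 → (3.000,1.500)–(3.749,2.000)
cell (3,2): code 0111 → (3.749,2.000)–(4.000,2.381)
cell (3,4): code 1001 → (4.000,4.021)–(3.000,4.767)
cell (4,2): code 0010 → (4.000,2.381)–(4.293,3.000)
cell (4,3): code 0011 → (4.293,3.000)–(4.017,4.000)
cell (4,4): code 0001 → (4.017,4.000)–(4.000,4.021)
total: 14 segments, chained into 1 closed loop(s), length Σ = 10.309632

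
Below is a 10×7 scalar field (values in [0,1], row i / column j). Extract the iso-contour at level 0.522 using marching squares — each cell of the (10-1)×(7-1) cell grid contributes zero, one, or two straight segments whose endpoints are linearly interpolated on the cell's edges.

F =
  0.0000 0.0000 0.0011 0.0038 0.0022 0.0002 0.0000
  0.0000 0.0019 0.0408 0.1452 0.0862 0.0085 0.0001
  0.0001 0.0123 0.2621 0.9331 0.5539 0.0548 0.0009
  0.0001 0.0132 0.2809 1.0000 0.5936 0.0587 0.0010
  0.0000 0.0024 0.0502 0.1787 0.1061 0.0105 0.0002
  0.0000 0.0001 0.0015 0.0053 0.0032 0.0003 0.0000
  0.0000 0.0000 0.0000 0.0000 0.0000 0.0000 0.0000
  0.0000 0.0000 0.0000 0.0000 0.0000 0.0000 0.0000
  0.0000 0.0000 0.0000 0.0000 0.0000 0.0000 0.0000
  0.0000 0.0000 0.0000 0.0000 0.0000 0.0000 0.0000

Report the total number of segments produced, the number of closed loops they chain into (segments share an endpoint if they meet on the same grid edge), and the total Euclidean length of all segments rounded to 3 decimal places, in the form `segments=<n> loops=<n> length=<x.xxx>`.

cell (1,2): code 0100 → (1.478,3.000)–(2.000,2.387)
cell (1,3): code 1100 → (1.932,4.000)–(1.478,3.000)
cell (1,4): code 1000 → (2.000,4.064)–(1.932,4.000)
cell (2,2): code 0110 → (2.000,2.387)–(3.000,2.335)
cell (2,4): code 1001 → (3.000,4.134)–(2.000,4.064)
cell (3,2): code 0010 → (3.000,2.335)–(3.582,3.000)
cell (3,3): code 0011 → (3.582,3.000)–(3.147,4.000)
cell (3,4): code 0001 → (3.147,4.000)–(3.000,4.134)
total: 8 segments, chained into 1 closed loop(s), length Σ = 6.172851

segments=8 loops=1 length=6.173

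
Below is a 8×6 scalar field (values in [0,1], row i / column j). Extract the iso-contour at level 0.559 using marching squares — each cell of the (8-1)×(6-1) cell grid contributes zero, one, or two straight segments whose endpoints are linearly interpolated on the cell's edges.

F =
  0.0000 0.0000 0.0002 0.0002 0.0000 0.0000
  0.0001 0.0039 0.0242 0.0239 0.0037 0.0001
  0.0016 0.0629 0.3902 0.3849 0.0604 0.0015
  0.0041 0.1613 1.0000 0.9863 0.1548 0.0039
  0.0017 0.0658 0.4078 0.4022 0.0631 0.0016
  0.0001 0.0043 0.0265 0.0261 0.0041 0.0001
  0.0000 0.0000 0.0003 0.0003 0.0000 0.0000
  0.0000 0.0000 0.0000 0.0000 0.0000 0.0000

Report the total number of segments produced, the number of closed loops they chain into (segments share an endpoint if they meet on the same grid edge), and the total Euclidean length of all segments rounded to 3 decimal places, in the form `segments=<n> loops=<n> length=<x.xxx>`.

cell (2,1): code 0100 → (2.277,2.000)–(3.000,1.474)
cell (2,2): code 1100 → (2.289,3.000)–(2.277,2.000)
cell (2,3): code 1000 → (3.000,3.514)–(2.289,3.000)
cell (3,1): code 0010 → (3.000,1.474)–(3.745,2.000)
cell (3,2): code 0011 → (3.745,2.000)–(3.732,3.000)
cell (3,3): code 0001 → (3.732,3.000)–(3.000,3.514)
total: 6 segments, chained into 1 closed loop(s), length Σ = 5.576794

segments=6 loops=1 length=5.577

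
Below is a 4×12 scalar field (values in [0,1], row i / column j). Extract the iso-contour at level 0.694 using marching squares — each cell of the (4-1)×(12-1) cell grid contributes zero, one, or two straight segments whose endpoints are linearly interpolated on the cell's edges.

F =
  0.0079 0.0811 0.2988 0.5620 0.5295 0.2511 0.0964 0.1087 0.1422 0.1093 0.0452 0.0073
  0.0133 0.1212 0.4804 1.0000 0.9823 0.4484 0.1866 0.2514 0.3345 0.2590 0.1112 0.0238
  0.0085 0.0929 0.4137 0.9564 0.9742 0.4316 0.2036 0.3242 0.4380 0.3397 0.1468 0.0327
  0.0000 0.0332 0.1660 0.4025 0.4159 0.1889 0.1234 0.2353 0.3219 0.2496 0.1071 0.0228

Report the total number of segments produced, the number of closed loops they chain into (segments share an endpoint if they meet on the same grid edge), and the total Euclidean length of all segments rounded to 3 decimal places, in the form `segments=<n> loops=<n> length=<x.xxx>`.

segments=8 loops=1 length=7.154

cell (0,2): code 0100 → (0.301,3.000)–(1.000,2.411)
cell (0,3): code 1100 → (0.363,4.000)–(0.301,3.000)
cell (0,4): code 1000 → (1.000,4.540)–(0.363,4.000)
cell (1,2): code 0110 → (1.000,2.411)–(2.000,2.516)
cell (1,4): code 1001 → (2.000,4.516)–(1.000,4.540)
cell (2,2): code 0010 → (2.000,2.516)–(2.474,3.000)
cell (2,3): code 0011 → (2.474,3.000)–(2.502,4.000)
cell (2,4): code 0001 → (2.502,4.000)–(2.000,4.516)
total: 8 segments, chained into 1 closed loop(s), length Σ = 7.153729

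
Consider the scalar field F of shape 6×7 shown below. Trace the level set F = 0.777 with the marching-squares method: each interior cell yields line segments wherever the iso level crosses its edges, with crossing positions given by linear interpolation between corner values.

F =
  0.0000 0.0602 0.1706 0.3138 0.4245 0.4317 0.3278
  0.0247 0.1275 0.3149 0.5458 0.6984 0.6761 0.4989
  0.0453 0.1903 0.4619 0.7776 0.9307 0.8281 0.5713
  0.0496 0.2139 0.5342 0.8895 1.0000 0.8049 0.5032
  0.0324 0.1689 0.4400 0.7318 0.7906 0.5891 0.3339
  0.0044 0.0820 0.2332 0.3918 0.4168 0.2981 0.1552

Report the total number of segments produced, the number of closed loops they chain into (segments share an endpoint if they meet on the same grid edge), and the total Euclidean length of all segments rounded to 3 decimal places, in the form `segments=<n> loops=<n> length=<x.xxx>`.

segments=12 loops=1 length=8.044

cell (1,2): code 0100 → (1.997,3.000)–(2.000,2.998)
cell (1,3): code 1100 → (1.338,4.000)–(1.997,3.000)
cell (1,4): code 1100 → (1.664,5.000)–(1.338,4.000)
cell (1,5): code 1000 → (2.000,5.199)–(1.664,5.000)
cell (2,2): code 0110 → (2.000,2.998)–(3.000,2.683)
cell (2,5): code 1001 → (3.000,5.092)–(2.000,5.199)
cell (3,2): code 0010 → (3.000,2.683)–(3.713,3.000)
cell (3,3): code 0111 → (3.713,3.000)–(4.000,3.769)
cell (3,4): code 1011 → (4.000,4.067)–(3.129,5.000)
cell (3,5): code 0001 → (3.129,5.000)–(3.000,5.092)
cell (4,3): code 0010 → (4.000,3.769)–(4.036,4.000)
cell (4,4): code 0001 → (4.036,4.000)–(4.000,4.067)
total: 12 segments, chained into 1 closed loop(s), length Σ = 8.043643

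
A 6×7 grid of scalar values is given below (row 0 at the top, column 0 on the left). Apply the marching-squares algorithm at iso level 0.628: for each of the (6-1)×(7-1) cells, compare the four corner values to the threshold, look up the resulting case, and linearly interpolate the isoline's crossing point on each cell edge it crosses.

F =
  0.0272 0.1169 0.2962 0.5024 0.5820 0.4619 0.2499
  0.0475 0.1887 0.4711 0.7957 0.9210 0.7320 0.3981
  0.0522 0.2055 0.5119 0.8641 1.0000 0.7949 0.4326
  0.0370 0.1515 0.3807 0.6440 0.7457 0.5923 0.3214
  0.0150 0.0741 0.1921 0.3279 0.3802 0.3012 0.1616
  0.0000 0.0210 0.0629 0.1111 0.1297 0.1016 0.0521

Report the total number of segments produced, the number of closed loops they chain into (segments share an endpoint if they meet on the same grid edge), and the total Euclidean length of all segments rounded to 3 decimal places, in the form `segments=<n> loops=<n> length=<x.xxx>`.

segments=12 loops=1 length=9.794

cell (0,2): code 0100 → (0.428,3.000)–(1.000,2.483)
cell (0,3): code 1100 → (0.136,4.000)–(0.428,3.000)
cell (0,4): code 1100 → (0.615,5.000)–(0.136,4.000)
cell (0,5): code 1000 → (1.000,5.311)–(0.615,5.000)
cell (1,2): code 0110 → (1.000,2.483)–(2.000,2.330)
cell (1,5): code 1001 → (2.000,5.461)–(1.000,5.311)
cell (2,2): code 0110 → (2.000,2.330)–(3.000,2.939)
cell (2,4): code 1011 → (3.000,4.767)–(2.824,5.000)
cell (2,5): code 0001 → (2.824,5.000)–(2.000,5.461)
cell (3,2): code 0010 → (3.000,2.939)–(3.051,3.000)
cell (3,3): code 0011 → (3.051,3.000)–(3.322,4.000)
cell (3,4): code 0001 → (3.322,4.000)–(3.000,4.767)
total: 12 segments, chained into 1 closed loop(s), length Σ = 9.793780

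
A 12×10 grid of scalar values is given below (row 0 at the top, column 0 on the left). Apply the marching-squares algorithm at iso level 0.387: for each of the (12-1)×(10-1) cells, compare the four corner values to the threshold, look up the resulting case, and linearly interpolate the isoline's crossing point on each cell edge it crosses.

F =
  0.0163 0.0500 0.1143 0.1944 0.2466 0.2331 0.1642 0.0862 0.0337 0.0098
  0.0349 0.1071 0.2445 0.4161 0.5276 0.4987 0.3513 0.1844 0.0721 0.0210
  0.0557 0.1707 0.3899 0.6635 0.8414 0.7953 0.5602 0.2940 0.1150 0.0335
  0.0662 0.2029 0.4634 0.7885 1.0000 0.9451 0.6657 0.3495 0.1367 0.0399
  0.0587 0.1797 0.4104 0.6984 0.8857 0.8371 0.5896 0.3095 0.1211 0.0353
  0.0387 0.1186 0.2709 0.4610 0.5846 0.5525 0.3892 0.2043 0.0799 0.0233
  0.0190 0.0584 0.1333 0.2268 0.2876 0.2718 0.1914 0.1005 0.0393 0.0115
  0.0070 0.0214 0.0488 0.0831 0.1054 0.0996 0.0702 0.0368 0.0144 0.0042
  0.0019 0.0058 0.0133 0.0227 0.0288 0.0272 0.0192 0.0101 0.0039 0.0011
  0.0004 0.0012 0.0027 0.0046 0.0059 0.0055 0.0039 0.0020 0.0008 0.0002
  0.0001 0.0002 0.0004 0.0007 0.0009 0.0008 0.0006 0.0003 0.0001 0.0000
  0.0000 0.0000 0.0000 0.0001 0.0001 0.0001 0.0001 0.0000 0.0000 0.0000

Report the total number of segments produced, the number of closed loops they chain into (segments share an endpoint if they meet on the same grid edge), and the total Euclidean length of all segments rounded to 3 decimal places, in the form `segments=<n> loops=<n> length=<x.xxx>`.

segments=20 loops=1 length=16.095

cell (0,2): code 0100 → (0.869,3.000)–(1.000,2.830)
cell (0,3): code 1100 → (0.500,4.000)–(0.869,3.000)
cell (0,4): code 1100 → (0.579,5.000)–(0.500,4.000)
cell (0,5): code 1000 → (1.000,5.758)–(0.579,5.000)
cell (1,1): code 0100 → (1.980,2.000)–(2.000,1.987)
cell (1,2): code 1110 → (1.000,2.830)–(1.980,2.000)
cell (1,5): code 1101 → (1.171,6.000)–(1.000,5.758)
cell (1,6): code 1000 → (2.000,6.651)–(1.171,6.000)
cell (2,1): code 0110 → (2.000,1.987)–(3.000,1.707)
cell (2,6): code 1001 → (3.000,6.881)–(2.000,6.651)
cell (3,1): code 0110 → (3.000,1.707)–(4.000,1.899)
cell (3,6): code 1001 → (4.000,6.723)–(3.000,6.881)
cell (4,1): code 0010 → (4.000,1.899)–(4.168,2.000)
cell (4,2): code 0111 → (4.168,2.000)–(5.000,2.611)
cell (4,6): code 1001 → (5.000,6.012)–(4.000,6.723)
cell (5,2): code 0010 → (5.000,2.611)–(5.316,3.000)
cell (5,3): code 0011 → (5.316,3.000)–(5.665,4.000)
cell (5,4): code 0011 → (5.665,4.000)–(5.590,5.000)
cell (5,5): code 0011 → (5.590,5.000)–(5.011,6.000)
cell (5,6): code 0001 → (5.011,6.000)–(5.000,6.012)
total: 20 segments, chained into 1 closed loop(s), length Σ = 16.095101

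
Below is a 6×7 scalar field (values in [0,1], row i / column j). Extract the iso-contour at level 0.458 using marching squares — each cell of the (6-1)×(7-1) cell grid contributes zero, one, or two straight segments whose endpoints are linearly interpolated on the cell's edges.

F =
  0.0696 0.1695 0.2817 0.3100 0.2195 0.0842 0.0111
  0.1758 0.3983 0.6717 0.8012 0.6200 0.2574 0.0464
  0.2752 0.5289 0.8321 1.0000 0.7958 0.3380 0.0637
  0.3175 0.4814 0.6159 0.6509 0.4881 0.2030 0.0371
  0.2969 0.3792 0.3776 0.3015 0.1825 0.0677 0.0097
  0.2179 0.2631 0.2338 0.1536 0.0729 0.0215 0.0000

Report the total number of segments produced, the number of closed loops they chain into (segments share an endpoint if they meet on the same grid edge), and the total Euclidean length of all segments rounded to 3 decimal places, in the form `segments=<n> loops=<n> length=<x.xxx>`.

cell (0,1): code 0100 → (0.452,2.000)–(1.000,1.218)
cell (0,2): code 1100 → (0.301,3.000)–(0.452,2.000)
cell (0,3): code 1100 → (0.596,4.000)–(0.301,3.000)
cell (0,4): code 1000 → (1.000,4.447)–(0.596,4.000)
cell (1,0): code 0100 → (1.457,1.000)–(2.000,0.721)
cell (1,1): code 1110 → (1.000,1.218)–(1.457,1.000)
cell (1,4): code 1001 → (2.000,4.738)–(1.000,4.447)
cell (2,0): code 0110 → (2.000,0.721)–(3.000,0.857)
cell (2,4): code 1001 → (3.000,4.106)–(2.000,4.738)
cell (3,0): code 0010 → (3.000,0.857)–(3.229,1.000)
cell (3,1): code 0011 → (3.229,1.000)–(3.663,2.000)
cell (3,2): code 0011 → (3.663,2.000)–(3.552,3.000)
cell (3,3): code 0011 → (3.552,3.000)–(3.098,4.000)
cell (3,4): code 0001 → (3.098,4.000)–(3.000,4.106)
total: 14 segments, chained into 1 closed loop(s), length Σ = 11.570403

segments=14 loops=1 length=11.570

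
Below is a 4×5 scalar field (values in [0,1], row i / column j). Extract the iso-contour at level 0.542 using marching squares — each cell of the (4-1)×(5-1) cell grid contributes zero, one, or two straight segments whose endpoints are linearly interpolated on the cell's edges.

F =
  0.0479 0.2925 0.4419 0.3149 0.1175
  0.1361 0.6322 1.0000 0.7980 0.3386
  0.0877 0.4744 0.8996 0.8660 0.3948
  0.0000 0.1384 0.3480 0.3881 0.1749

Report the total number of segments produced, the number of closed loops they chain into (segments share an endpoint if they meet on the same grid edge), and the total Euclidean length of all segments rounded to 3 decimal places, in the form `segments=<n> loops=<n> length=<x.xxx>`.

segments=10 loops=1 length=8.369

cell (0,0): code 0100 → (0.734,1.000)–(1.000,0.818)
cell (0,1): code 1100 → (0.179,2.000)–(0.734,1.000)
cell (0,2): code 1100 → (0.470,3.000)–(0.179,2.000)
cell (0,3): code 1000 → (1.000,3.557)–(0.470,3.000)
cell (1,0): code 0010 → (1.000,0.818)–(1.572,1.000)
cell (1,1): code 0111 → (1.572,1.000)–(2.000,1.159)
cell (1,3): code 1001 → (2.000,3.688)–(1.000,3.557)
cell (2,1): code 0010 → (2.000,1.159)–(2.648,2.000)
cell (2,2): code 0011 → (2.648,2.000)–(2.678,3.000)
cell (2,3): code 0001 → (2.678,3.000)–(2.000,3.688)
total: 10 segments, chained into 1 closed loop(s), length Σ = 8.369125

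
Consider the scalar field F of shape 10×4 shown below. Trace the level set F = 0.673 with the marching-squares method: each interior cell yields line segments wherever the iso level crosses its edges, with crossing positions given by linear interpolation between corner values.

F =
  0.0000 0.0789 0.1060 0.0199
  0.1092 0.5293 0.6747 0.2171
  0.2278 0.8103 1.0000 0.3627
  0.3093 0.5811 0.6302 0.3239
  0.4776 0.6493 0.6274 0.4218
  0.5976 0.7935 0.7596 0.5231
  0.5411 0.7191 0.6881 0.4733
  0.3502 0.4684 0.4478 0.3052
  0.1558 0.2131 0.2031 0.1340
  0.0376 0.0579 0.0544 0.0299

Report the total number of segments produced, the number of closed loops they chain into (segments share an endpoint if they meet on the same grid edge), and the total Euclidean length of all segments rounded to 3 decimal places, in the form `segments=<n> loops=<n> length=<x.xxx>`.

cell (0,1): code 0100 → (0.997,2.000)–(1.000,1.988)
cell (0,2): code 1000 → (1.000,2.004)–(0.997,2.000)
cell (1,0): code 0100 → (1.511,1.000)–(2.000,0.764)
cell (1,1): code 1110 → (1.000,1.988)–(1.511,1.000)
cell (1,2): code 1001 → (2.000,2.513)–(1.000,2.004)
cell (2,0): code 0010 → (2.000,0.764)–(2.599,1.000)
cell (2,1): code 0011 → (2.599,1.000)–(2.884,2.000)
cell (2,2): code 0001 → (2.884,2.000)–(2.000,2.513)
cell (4,0): code 0100 → (4.164,1.000)–(5.000,0.385)
cell (4,1): code 1100 → (4.345,2.000)–(4.164,1.000)
cell (4,2): code 1000 → (5.000,2.366)–(4.345,2.000)
cell (5,0): code 0110 → (5.000,0.385)–(6.000,0.741)
cell (5,2): code 1001 → (6.000,2.070)–(5.000,2.366)
cell (6,0): code 0010 → (6.000,0.741)–(6.184,1.000)
cell (6,1): code 0011 → (6.184,1.000)–(6.063,2.000)
cell (6,2): code 0001 → (6.063,2.000)–(6.000,2.070)
total: 16 segments, chained into 2 closed loop(s), length Σ = 11.828194

segments=16 loops=2 length=11.828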